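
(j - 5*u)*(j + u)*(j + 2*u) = j^3 - 2*j^2*u - 13*j*u^2 - 10*u^3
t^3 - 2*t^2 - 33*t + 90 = (t - 5)*(t - 3)*(t + 6)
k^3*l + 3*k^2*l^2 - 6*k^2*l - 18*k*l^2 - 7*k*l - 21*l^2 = (k - 7)*(k + 3*l)*(k*l + l)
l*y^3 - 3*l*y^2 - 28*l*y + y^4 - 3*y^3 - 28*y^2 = y*(l + y)*(y - 7)*(y + 4)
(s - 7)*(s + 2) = s^2 - 5*s - 14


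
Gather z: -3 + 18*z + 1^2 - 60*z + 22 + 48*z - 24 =6*z - 4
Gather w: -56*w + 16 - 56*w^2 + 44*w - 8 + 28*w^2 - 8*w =-28*w^2 - 20*w + 8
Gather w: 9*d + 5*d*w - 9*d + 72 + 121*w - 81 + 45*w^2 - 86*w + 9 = 45*w^2 + w*(5*d + 35)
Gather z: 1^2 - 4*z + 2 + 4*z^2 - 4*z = 4*z^2 - 8*z + 3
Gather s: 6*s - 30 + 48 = 6*s + 18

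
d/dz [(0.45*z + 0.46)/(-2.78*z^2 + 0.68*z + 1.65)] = (1.251*z^2 + 2.5576*z + 0.4297)/(7.7284*z^4 - 3.7808*z^3 - 8.7116*z^2 + 2.244*z + 2.7225)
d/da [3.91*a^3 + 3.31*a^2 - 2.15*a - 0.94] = 11.73*a^2 + 6.62*a - 2.15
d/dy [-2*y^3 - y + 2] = -6*y^2 - 1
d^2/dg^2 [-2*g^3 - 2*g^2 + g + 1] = -12*g - 4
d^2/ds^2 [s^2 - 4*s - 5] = 2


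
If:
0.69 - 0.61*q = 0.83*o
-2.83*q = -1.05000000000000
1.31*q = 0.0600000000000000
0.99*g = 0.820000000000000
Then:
No Solution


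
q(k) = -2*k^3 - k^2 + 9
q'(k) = -6*k^2 - 2*k = 2*k*(-3*k - 1)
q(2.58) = -32.00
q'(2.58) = -45.10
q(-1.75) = 16.66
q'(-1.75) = -14.88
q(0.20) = 8.94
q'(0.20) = -0.64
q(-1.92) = 19.47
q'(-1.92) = -18.28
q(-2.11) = 23.34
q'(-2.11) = -22.49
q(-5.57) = 323.59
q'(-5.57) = -175.01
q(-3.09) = 58.46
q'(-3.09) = -51.11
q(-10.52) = 2226.83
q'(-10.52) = -642.98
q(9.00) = -1530.00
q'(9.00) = -504.00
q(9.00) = -1530.00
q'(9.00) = -504.00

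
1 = 1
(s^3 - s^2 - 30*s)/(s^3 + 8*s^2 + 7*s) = (s^2 - s - 30)/(s^2 + 8*s + 7)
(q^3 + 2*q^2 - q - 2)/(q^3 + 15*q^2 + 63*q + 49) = (q^2 + q - 2)/(q^2 + 14*q + 49)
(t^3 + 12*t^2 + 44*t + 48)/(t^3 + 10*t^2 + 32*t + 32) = (t + 6)/(t + 4)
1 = 1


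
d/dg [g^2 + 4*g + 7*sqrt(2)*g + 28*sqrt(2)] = 2*g + 4 + 7*sqrt(2)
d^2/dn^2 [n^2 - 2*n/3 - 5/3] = 2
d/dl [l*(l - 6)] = 2*l - 6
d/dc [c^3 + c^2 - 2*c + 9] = 3*c^2 + 2*c - 2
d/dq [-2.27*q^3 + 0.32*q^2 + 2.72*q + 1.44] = -6.81*q^2 + 0.64*q + 2.72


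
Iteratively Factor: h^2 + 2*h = (h + 2)*(h)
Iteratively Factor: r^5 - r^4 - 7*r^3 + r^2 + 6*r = (r + 1)*(r^4 - 2*r^3 - 5*r^2 + 6*r) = (r - 3)*(r + 1)*(r^3 + r^2 - 2*r) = r*(r - 3)*(r + 1)*(r^2 + r - 2) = r*(r - 3)*(r - 1)*(r + 1)*(r + 2)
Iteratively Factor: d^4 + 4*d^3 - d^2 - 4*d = (d + 4)*(d^3 - d) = (d - 1)*(d + 4)*(d^2 + d) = d*(d - 1)*(d + 4)*(d + 1)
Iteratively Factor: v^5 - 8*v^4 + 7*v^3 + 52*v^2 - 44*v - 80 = (v + 1)*(v^4 - 9*v^3 + 16*v^2 + 36*v - 80) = (v - 4)*(v + 1)*(v^3 - 5*v^2 - 4*v + 20) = (v - 4)*(v + 1)*(v + 2)*(v^2 - 7*v + 10) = (v - 4)*(v - 2)*(v + 1)*(v + 2)*(v - 5)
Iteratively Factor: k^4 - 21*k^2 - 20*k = (k - 5)*(k^3 + 5*k^2 + 4*k) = (k - 5)*(k + 4)*(k^2 + k) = k*(k - 5)*(k + 4)*(k + 1)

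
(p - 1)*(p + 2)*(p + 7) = p^3 + 8*p^2 + 5*p - 14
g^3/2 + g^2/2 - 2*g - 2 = (g/2 + 1)*(g - 2)*(g + 1)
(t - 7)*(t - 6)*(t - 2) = t^3 - 15*t^2 + 68*t - 84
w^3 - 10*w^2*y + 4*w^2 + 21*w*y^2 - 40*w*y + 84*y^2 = (w + 4)*(w - 7*y)*(w - 3*y)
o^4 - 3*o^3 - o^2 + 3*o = o*(o - 3)*(o - 1)*(o + 1)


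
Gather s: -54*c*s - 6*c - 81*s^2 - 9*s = -6*c - 81*s^2 + s*(-54*c - 9)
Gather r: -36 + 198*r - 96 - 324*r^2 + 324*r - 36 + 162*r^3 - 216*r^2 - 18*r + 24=162*r^3 - 540*r^2 + 504*r - 144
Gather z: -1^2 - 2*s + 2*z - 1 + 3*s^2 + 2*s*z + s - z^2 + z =3*s^2 - s - z^2 + z*(2*s + 3) - 2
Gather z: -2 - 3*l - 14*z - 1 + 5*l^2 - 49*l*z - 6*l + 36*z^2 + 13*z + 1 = 5*l^2 - 9*l + 36*z^2 + z*(-49*l - 1) - 2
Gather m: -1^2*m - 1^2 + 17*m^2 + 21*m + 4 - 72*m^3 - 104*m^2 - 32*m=-72*m^3 - 87*m^2 - 12*m + 3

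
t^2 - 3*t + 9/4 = (t - 3/2)^2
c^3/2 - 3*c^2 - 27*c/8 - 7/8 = (c/2 + 1/4)*(c - 7)*(c + 1/2)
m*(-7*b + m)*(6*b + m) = -42*b^2*m - b*m^2 + m^3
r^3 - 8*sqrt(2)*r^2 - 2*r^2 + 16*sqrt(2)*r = r*(r - 2)*(r - 8*sqrt(2))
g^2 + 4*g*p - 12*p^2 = (g - 2*p)*(g + 6*p)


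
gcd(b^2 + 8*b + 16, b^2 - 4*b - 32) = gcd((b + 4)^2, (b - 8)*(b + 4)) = b + 4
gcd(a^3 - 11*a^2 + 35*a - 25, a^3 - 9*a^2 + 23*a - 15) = a^2 - 6*a + 5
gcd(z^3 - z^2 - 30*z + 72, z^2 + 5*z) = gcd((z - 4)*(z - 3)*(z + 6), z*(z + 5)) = 1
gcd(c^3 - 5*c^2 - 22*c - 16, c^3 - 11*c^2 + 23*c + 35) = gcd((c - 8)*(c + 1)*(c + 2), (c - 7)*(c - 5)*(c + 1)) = c + 1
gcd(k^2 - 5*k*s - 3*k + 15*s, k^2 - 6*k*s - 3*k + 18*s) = k - 3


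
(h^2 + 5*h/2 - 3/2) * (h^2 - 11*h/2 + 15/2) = h^4 - 3*h^3 - 31*h^2/4 + 27*h - 45/4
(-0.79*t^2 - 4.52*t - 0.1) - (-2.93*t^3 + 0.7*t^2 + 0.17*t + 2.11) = 2.93*t^3 - 1.49*t^2 - 4.69*t - 2.21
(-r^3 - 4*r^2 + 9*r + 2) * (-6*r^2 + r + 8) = 6*r^5 + 23*r^4 - 66*r^3 - 35*r^2 + 74*r + 16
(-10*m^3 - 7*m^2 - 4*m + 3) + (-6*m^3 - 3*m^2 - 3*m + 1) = -16*m^3 - 10*m^2 - 7*m + 4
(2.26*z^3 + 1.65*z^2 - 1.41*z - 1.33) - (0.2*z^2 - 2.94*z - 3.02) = 2.26*z^3 + 1.45*z^2 + 1.53*z + 1.69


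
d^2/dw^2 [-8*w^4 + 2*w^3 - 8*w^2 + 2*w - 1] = -96*w^2 + 12*w - 16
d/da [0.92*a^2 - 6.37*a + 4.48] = 1.84*a - 6.37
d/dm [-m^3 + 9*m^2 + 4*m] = -3*m^2 + 18*m + 4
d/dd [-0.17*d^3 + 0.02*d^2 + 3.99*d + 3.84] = -0.51*d^2 + 0.04*d + 3.99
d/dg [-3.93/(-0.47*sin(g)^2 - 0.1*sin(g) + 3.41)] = -(3.6942*sin(g) + 0.393)*cos(g)/(0.47*sin(g)^2 + 0.1*sin(g) - 3.41)^2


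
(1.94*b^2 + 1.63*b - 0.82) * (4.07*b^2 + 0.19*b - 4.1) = 7.8958*b^4 + 7.0027*b^3 - 10.9817*b^2 - 6.8388*b + 3.362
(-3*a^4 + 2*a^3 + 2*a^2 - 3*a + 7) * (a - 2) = -3*a^5 + 8*a^4 - 2*a^3 - 7*a^2 + 13*a - 14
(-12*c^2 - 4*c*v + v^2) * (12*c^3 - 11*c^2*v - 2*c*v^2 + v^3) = -144*c^5 + 84*c^4*v + 80*c^3*v^2 - 15*c^2*v^3 - 6*c*v^4 + v^5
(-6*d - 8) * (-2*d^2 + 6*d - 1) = 12*d^3 - 20*d^2 - 42*d + 8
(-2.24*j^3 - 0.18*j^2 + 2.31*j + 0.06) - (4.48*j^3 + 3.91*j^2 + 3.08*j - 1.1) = -6.72*j^3 - 4.09*j^2 - 0.77*j + 1.16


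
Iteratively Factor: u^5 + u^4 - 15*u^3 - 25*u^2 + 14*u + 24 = (u + 3)*(u^4 - 2*u^3 - 9*u^2 + 2*u + 8) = (u + 1)*(u + 3)*(u^3 - 3*u^2 - 6*u + 8) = (u + 1)*(u + 2)*(u + 3)*(u^2 - 5*u + 4) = (u - 1)*(u + 1)*(u + 2)*(u + 3)*(u - 4)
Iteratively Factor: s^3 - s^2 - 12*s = (s)*(s^2 - s - 12) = s*(s + 3)*(s - 4)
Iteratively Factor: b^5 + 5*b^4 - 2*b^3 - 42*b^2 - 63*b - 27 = (b - 3)*(b^4 + 8*b^3 + 22*b^2 + 24*b + 9) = (b - 3)*(b + 1)*(b^3 + 7*b^2 + 15*b + 9) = (b - 3)*(b + 1)^2*(b^2 + 6*b + 9) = (b - 3)*(b + 1)^2*(b + 3)*(b + 3)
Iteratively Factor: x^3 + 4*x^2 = (x)*(x^2 + 4*x) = x*(x + 4)*(x)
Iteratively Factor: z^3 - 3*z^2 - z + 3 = (z - 1)*(z^2 - 2*z - 3) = (z - 1)*(z + 1)*(z - 3)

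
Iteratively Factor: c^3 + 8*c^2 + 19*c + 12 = (c + 4)*(c^2 + 4*c + 3) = (c + 1)*(c + 4)*(c + 3)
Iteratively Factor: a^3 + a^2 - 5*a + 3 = (a - 1)*(a^2 + 2*a - 3) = (a - 1)^2*(a + 3)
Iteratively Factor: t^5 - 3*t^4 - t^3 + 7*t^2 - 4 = (t - 2)*(t^4 - t^3 - 3*t^2 + t + 2) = (t - 2)*(t + 1)*(t^3 - 2*t^2 - t + 2) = (t - 2)*(t - 1)*(t + 1)*(t^2 - t - 2) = (t - 2)^2*(t - 1)*(t + 1)*(t + 1)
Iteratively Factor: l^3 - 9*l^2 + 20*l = (l - 4)*(l^2 - 5*l) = (l - 5)*(l - 4)*(l)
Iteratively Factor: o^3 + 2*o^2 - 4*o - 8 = (o - 2)*(o^2 + 4*o + 4) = (o - 2)*(o + 2)*(o + 2)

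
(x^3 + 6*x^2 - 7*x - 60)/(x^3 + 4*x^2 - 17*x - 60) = (x^2 + x - 12)/(x^2 - x - 12)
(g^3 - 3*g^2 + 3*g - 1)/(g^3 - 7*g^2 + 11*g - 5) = (g - 1)/(g - 5)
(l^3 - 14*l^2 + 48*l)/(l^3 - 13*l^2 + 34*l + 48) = l/(l + 1)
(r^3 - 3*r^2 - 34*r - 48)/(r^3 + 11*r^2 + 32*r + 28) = (r^2 - 5*r - 24)/(r^2 + 9*r + 14)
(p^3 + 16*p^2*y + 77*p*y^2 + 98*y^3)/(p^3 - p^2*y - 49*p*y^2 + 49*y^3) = (p^2 + 9*p*y + 14*y^2)/(p^2 - 8*p*y + 7*y^2)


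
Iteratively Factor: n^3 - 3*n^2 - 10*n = (n)*(n^2 - 3*n - 10) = n*(n + 2)*(n - 5)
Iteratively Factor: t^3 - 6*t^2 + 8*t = (t - 4)*(t^2 - 2*t) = t*(t - 4)*(t - 2)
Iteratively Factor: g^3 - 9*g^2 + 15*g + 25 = (g + 1)*(g^2 - 10*g + 25) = (g - 5)*(g + 1)*(g - 5)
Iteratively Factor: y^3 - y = (y)*(y^2 - 1) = y*(y - 1)*(y + 1)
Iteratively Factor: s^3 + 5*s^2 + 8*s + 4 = (s + 2)*(s^2 + 3*s + 2) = (s + 1)*(s + 2)*(s + 2)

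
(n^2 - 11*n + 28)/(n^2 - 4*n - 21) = (n - 4)/(n + 3)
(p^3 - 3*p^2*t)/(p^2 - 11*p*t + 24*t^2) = p^2/(p - 8*t)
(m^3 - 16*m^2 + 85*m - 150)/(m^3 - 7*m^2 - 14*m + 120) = (m - 5)/(m + 4)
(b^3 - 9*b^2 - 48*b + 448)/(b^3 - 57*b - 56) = (b - 8)/(b + 1)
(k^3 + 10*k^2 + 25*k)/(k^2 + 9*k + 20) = k*(k + 5)/(k + 4)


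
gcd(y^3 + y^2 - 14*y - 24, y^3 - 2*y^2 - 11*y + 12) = y^2 - y - 12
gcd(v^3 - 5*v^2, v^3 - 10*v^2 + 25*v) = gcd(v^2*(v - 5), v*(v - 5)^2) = v^2 - 5*v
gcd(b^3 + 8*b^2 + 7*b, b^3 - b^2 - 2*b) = b^2 + b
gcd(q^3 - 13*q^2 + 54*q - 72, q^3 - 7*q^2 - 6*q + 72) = q^2 - 10*q + 24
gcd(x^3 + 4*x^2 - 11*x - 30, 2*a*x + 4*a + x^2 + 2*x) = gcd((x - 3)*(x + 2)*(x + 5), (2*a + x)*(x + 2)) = x + 2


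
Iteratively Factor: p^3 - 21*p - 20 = (p - 5)*(p^2 + 5*p + 4) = (p - 5)*(p + 4)*(p + 1)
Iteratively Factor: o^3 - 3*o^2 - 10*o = (o + 2)*(o^2 - 5*o) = (o - 5)*(o + 2)*(o)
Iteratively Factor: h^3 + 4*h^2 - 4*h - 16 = (h + 4)*(h^2 - 4) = (h - 2)*(h + 4)*(h + 2)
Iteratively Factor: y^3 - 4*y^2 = (y)*(y^2 - 4*y) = y^2*(y - 4)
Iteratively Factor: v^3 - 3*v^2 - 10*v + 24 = (v + 3)*(v^2 - 6*v + 8) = (v - 4)*(v + 3)*(v - 2)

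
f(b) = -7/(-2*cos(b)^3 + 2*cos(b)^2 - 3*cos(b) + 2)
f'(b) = -7*(-6*sin(b)*cos(b)^2 + 4*sin(b)*cos(b) - 3*sin(b))/(-2*cos(b)^3 + 2*cos(b)^2 - 3*cos(b) + 2)^2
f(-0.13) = 7.31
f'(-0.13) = -4.88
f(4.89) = -4.60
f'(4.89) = -7.38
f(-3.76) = -1.02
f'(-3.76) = 0.88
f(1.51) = -3.84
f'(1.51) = 5.83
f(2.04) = -1.77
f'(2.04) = 2.41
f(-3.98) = -1.27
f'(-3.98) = 1.44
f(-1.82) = -2.42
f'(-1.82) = -3.53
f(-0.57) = 23.21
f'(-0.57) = -161.36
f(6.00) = 8.67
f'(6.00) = -14.09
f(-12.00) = 22.64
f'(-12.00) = 153.12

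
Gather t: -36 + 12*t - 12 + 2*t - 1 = 14*t - 49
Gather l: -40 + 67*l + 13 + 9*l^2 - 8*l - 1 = 9*l^2 + 59*l - 28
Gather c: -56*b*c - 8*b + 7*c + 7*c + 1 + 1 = -8*b + c*(14 - 56*b) + 2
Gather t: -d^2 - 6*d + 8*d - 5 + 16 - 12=-d^2 + 2*d - 1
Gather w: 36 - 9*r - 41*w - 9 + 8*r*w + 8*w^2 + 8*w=-9*r + 8*w^2 + w*(8*r - 33) + 27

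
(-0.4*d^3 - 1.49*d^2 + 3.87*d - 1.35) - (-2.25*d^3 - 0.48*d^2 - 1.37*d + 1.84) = 1.85*d^3 - 1.01*d^2 + 5.24*d - 3.19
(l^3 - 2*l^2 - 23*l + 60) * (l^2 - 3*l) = l^5 - 5*l^4 - 17*l^3 + 129*l^2 - 180*l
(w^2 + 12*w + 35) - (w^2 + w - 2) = 11*w + 37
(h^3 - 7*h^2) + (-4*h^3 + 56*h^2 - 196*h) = -3*h^3 + 49*h^2 - 196*h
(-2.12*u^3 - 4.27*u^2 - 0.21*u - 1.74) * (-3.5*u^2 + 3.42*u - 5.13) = 7.42*u^5 + 7.6946*u^4 - 2.9928*u^3 + 27.2769*u^2 - 4.8735*u + 8.9262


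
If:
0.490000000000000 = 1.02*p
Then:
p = 0.48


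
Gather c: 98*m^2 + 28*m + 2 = 98*m^2 + 28*m + 2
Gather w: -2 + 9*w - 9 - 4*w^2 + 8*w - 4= -4*w^2 + 17*w - 15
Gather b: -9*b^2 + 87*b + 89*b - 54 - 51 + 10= -9*b^2 + 176*b - 95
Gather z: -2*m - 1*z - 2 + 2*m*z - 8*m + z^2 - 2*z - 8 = -10*m + z^2 + z*(2*m - 3) - 10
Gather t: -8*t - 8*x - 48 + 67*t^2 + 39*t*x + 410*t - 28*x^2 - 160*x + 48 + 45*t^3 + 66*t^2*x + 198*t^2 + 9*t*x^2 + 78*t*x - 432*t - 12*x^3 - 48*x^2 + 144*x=45*t^3 + t^2*(66*x + 265) + t*(9*x^2 + 117*x - 30) - 12*x^3 - 76*x^2 - 24*x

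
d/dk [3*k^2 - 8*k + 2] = 6*k - 8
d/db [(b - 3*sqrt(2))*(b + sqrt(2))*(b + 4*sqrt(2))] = 3*b^2 + 4*sqrt(2)*b - 22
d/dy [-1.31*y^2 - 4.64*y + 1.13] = -2.62*y - 4.64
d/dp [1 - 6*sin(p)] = -6*cos(p)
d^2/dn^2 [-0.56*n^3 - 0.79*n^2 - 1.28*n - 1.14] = -3.36*n - 1.58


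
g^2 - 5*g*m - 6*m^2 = (g - 6*m)*(g + m)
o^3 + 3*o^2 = o^2*(o + 3)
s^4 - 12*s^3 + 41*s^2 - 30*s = s*(s - 6)*(s - 5)*(s - 1)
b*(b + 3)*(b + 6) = b^3 + 9*b^2 + 18*b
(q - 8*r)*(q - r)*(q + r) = q^3 - 8*q^2*r - q*r^2 + 8*r^3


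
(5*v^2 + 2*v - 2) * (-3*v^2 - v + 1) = -15*v^4 - 11*v^3 + 9*v^2 + 4*v - 2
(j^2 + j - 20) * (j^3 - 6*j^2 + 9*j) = j^5 - 5*j^4 - 17*j^3 + 129*j^2 - 180*j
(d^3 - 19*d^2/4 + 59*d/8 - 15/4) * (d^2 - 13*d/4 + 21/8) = d^5 - 8*d^4 + 407*d^3/16 - 643*d^2/16 + 2019*d/64 - 315/32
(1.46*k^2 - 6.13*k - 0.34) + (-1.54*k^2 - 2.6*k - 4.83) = -0.0800000000000001*k^2 - 8.73*k - 5.17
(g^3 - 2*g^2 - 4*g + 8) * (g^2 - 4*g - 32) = g^5 - 6*g^4 - 28*g^3 + 88*g^2 + 96*g - 256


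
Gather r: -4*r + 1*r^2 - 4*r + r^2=2*r^2 - 8*r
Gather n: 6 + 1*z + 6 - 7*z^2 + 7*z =-7*z^2 + 8*z + 12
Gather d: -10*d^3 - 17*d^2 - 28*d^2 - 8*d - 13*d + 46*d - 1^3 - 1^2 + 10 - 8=-10*d^3 - 45*d^2 + 25*d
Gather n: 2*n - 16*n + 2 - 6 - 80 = -14*n - 84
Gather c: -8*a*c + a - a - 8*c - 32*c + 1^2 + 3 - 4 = c*(-8*a - 40)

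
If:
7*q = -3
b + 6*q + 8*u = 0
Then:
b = 18/7 - 8*u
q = -3/7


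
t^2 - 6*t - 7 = (t - 7)*(t + 1)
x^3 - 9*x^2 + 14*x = x*(x - 7)*(x - 2)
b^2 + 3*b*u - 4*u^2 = (b - u)*(b + 4*u)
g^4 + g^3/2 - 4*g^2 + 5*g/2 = g*(g - 1)^2*(g + 5/2)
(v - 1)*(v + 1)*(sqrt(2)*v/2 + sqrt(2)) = sqrt(2)*v^3/2 + sqrt(2)*v^2 - sqrt(2)*v/2 - sqrt(2)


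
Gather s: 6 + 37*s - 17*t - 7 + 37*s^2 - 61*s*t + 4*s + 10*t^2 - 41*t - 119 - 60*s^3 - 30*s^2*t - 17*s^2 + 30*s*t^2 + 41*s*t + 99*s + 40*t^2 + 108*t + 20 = -60*s^3 + s^2*(20 - 30*t) + s*(30*t^2 - 20*t + 140) + 50*t^2 + 50*t - 100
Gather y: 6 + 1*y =y + 6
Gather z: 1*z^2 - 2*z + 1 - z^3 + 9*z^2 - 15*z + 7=-z^3 + 10*z^2 - 17*z + 8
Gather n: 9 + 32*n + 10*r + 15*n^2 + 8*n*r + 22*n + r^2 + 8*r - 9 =15*n^2 + n*(8*r + 54) + r^2 + 18*r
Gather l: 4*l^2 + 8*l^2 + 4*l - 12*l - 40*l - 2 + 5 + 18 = 12*l^2 - 48*l + 21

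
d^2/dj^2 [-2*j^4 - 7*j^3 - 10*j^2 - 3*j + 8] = -24*j^2 - 42*j - 20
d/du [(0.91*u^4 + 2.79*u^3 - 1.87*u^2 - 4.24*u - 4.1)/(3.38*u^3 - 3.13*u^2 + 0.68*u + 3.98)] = (3.0758*u^6 - 5.6966*u^5 - 0.555700000000002*u^4 + 46.944*u^3 + 60.3438*u^2 - 40.5512*u - 14.0872)/(11.4244*u^6 - 21.1588*u^5 + 14.3937*u^4 + 22.648*u^3 - 24.4524*u^2 + 5.4128*u + 15.8404)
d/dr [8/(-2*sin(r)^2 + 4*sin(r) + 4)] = 8*(sin(r) - 1)*cos(r)/(2*sin(r) + cos(r)^2 + 1)^2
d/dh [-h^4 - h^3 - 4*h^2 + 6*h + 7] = -4*h^3 - 3*h^2 - 8*h + 6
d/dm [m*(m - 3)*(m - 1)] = 3*m^2 - 8*m + 3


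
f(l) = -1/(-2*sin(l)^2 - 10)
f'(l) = -4*sin(l)*cos(l)/(-2*sin(l)^2 - 10)^2 = -2*sin(2*l)/(cos(2*l) - 11)^2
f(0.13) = 0.10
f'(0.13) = -0.01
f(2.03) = 0.09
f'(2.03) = 0.01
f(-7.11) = 0.09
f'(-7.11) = 0.02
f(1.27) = 0.08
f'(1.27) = -0.01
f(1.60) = 0.08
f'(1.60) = 0.00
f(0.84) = 0.09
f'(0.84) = -0.02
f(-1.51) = 0.08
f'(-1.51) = 0.00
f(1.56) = 0.08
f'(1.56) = -0.00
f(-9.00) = 0.10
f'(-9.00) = -0.01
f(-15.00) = 0.09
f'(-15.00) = -0.02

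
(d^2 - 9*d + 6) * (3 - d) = -d^3 + 12*d^2 - 33*d + 18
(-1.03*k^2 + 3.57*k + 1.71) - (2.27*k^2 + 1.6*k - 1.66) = -3.3*k^2 + 1.97*k + 3.37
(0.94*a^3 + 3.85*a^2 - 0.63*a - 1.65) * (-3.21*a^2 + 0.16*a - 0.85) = -3.0174*a^5 - 12.2081*a^4 + 1.8393*a^3 + 1.9232*a^2 + 0.2715*a + 1.4025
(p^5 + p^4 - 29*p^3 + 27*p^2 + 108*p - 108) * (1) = p^5 + p^4 - 29*p^3 + 27*p^2 + 108*p - 108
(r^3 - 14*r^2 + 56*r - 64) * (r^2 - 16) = r^5 - 14*r^4 + 40*r^3 + 160*r^2 - 896*r + 1024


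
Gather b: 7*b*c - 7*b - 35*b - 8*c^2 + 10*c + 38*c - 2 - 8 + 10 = b*(7*c - 42) - 8*c^2 + 48*c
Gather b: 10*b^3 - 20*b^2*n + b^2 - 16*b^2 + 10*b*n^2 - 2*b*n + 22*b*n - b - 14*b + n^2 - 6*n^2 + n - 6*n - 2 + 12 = 10*b^3 + b^2*(-20*n - 15) + b*(10*n^2 + 20*n - 15) - 5*n^2 - 5*n + 10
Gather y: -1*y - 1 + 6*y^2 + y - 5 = 6*y^2 - 6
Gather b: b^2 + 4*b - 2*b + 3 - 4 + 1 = b^2 + 2*b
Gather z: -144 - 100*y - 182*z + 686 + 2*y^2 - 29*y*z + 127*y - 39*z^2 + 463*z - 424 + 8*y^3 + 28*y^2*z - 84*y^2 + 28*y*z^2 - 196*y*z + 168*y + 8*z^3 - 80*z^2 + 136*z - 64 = 8*y^3 - 82*y^2 + 195*y + 8*z^3 + z^2*(28*y - 119) + z*(28*y^2 - 225*y + 417) + 54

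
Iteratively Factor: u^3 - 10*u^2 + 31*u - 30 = (u - 5)*(u^2 - 5*u + 6) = (u - 5)*(u - 3)*(u - 2)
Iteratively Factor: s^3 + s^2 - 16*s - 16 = (s + 4)*(s^2 - 3*s - 4) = (s - 4)*(s + 4)*(s + 1)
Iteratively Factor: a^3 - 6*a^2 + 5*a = (a - 1)*(a^2 - 5*a) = (a - 5)*(a - 1)*(a)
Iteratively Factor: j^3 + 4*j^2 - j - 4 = (j + 4)*(j^2 - 1) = (j + 1)*(j + 4)*(j - 1)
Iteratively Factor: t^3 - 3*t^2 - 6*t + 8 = (t - 4)*(t^2 + t - 2) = (t - 4)*(t + 2)*(t - 1)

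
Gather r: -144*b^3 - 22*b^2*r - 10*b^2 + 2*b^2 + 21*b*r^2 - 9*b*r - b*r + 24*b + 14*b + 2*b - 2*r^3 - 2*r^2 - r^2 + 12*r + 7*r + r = -144*b^3 - 8*b^2 + 40*b - 2*r^3 + r^2*(21*b - 3) + r*(-22*b^2 - 10*b + 20)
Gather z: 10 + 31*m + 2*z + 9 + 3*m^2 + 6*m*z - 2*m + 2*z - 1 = 3*m^2 + 29*m + z*(6*m + 4) + 18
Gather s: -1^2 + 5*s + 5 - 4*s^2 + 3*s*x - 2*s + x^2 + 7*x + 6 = -4*s^2 + s*(3*x + 3) + x^2 + 7*x + 10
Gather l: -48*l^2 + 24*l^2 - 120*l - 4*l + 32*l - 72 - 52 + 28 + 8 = -24*l^2 - 92*l - 88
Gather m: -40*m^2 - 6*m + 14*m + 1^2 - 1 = -40*m^2 + 8*m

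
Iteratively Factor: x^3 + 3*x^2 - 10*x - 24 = (x - 3)*(x^2 + 6*x + 8) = (x - 3)*(x + 2)*(x + 4)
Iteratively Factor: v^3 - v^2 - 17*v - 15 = (v + 1)*(v^2 - 2*v - 15) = (v - 5)*(v + 1)*(v + 3)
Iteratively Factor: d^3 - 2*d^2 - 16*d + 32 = (d - 2)*(d^2 - 16) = (d - 2)*(d + 4)*(d - 4)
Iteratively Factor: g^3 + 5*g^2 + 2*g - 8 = (g + 4)*(g^2 + g - 2) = (g - 1)*(g + 4)*(g + 2)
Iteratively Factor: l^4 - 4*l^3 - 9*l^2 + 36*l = (l + 3)*(l^3 - 7*l^2 + 12*l) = (l - 3)*(l + 3)*(l^2 - 4*l) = l*(l - 3)*(l + 3)*(l - 4)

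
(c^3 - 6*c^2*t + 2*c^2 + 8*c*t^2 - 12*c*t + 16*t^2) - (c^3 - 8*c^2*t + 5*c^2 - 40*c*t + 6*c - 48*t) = 2*c^2*t - 3*c^2 + 8*c*t^2 + 28*c*t - 6*c + 16*t^2 + 48*t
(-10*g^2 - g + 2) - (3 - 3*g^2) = -7*g^2 - g - 1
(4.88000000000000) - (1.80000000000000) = 3.08000000000000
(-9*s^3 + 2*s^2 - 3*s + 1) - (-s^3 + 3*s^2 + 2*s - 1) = -8*s^3 - s^2 - 5*s + 2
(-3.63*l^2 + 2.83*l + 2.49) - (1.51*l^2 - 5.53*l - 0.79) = -5.14*l^2 + 8.36*l + 3.28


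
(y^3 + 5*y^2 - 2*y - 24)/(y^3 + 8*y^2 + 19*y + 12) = (y - 2)/(y + 1)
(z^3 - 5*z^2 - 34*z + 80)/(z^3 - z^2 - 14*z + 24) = (z^2 - 3*z - 40)/(z^2 + z - 12)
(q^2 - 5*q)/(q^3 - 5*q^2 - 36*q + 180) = q/(q^2 - 36)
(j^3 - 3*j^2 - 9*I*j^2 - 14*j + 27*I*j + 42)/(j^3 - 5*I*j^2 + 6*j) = (j^3 + j^2*(-3 - 9*I) + j*(-14 + 27*I) + 42)/(j*(j^2 - 5*I*j + 6))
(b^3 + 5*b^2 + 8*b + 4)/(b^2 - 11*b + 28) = (b^3 + 5*b^2 + 8*b + 4)/(b^2 - 11*b + 28)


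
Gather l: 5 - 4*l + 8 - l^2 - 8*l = -l^2 - 12*l + 13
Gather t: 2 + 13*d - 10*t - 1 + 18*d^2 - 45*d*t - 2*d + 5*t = 18*d^2 + 11*d + t*(-45*d - 5) + 1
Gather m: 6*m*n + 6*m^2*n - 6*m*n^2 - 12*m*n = 6*m^2*n + m*(-6*n^2 - 6*n)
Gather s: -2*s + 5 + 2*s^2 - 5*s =2*s^2 - 7*s + 5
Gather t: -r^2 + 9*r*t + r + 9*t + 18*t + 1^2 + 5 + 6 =-r^2 + r + t*(9*r + 27) + 12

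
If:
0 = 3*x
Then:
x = 0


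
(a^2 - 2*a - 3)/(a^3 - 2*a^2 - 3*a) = 1/a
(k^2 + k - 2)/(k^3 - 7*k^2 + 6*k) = (k + 2)/(k*(k - 6))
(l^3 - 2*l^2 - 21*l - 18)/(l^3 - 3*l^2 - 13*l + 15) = (l^2 - 5*l - 6)/(l^2 - 6*l + 5)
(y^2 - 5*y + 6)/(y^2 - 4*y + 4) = (y - 3)/(y - 2)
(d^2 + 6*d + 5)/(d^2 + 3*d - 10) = (d + 1)/(d - 2)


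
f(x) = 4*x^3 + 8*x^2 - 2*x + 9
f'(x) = 12*x^2 + 16*x - 2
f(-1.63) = 16.19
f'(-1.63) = 3.80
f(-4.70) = -220.17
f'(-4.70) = 187.88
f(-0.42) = 10.95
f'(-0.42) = -6.60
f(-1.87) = 14.56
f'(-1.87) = 10.04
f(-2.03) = 12.57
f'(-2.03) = 14.97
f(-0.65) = 12.58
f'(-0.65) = -7.33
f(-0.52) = 11.64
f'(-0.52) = -7.08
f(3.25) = 224.31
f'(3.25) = 176.75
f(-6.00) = -555.00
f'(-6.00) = 334.00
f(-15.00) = -11661.00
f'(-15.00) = 2458.00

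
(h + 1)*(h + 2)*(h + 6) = h^3 + 9*h^2 + 20*h + 12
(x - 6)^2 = x^2 - 12*x + 36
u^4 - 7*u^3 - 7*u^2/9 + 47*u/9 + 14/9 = (u - 7)*(u - 1)*(u + 1/3)*(u + 2/3)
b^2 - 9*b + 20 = (b - 5)*(b - 4)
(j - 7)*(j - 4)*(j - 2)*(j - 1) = j^4 - 14*j^3 + 63*j^2 - 106*j + 56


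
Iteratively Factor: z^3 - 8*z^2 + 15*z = (z - 3)*(z^2 - 5*z) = (z - 5)*(z - 3)*(z)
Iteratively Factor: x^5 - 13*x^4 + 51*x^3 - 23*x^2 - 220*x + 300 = (x - 3)*(x^4 - 10*x^3 + 21*x^2 + 40*x - 100) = (x - 3)*(x - 2)*(x^3 - 8*x^2 + 5*x + 50) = (x - 5)*(x - 3)*(x - 2)*(x^2 - 3*x - 10) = (x - 5)^2*(x - 3)*(x - 2)*(x + 2)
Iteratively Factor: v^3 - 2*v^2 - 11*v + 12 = (v - 4)*(v^2 + 2*v - 3) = (v - 4)*(v + 3)*(v - 1)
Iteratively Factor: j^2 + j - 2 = (j + 2)*(j - 1)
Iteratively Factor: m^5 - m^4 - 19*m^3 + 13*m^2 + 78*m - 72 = (m - 1)*(m^4 - 19*m^2 - 6*m + 72) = (m - 1)*(m + 3)*(m^3 - 3*m^2 - 10*m + 24) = (m - 2)*(m - 1)*(m + 3)*(m^2 - m - 12) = (m - 4)*(m - 2)*(m - 1)*(m + 3)*(m + 3)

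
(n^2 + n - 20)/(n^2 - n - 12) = (n + 5)/(n + 3)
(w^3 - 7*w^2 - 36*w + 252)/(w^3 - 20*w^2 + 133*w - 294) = (w + 6)/(w - 7)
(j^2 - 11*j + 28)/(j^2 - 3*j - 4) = (j - 7)/(j + 1)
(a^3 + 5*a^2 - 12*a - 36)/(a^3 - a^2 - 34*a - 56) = (a^2 + 3*a - 18)/(a^2 - 3*a - 28)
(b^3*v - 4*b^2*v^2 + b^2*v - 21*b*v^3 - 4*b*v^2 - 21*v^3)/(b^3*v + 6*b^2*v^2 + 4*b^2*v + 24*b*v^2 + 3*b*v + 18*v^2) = (b^2 - 4*b*v - 21*v^2)/(b^2 + 6*b*v + 3*b + 18*v)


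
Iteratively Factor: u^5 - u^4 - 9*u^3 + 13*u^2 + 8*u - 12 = (u - 2)*(u^4 + u^3 - 7*u^2 - u + 6) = (u - 2)*(u - 1)*(u^3 + 2*u^2 - 5*u - 6) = (u - 2)*(u - 1)*(u + 3)*(u^2 - u - 2) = (u - 2)^2*(u - 1)*(u + 3)*(u + 1)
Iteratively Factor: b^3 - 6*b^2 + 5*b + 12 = (b + 1)*(b^2 - 7*b + 12) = (b - 3)*(b + 1)*(b - 4)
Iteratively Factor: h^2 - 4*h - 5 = (h - 5)*(h + 1)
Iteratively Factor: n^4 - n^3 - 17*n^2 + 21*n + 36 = (n + 4)*(n^3 - 5*n^2 + 3*n + 9) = (n - 3)*(n + 4)*(n^2 - 2*n - 3) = (n - 3)*(n + 1)*(n + 4)*(n - 3)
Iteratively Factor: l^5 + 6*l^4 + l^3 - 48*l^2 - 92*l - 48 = (l + 2)*(l^4 + 4*l^3 - 7*l^2 - 34*l - 24) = (l + 1)*(l + 2)*(l^3 + 3*l^2 - 10*l - 24) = (l + 1)*(l + 2)*(l + 4)*(l^2 - l - 6) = (l + 1)*(l + 2)^2*(l + 4)*(l - 3)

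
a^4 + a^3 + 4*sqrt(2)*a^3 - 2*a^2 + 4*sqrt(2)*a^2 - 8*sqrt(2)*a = a*(a - 1)*(a + 2)*(a + 4*sqrt(2))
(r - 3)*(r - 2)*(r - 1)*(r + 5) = r^4 - r^3 - 19*r^2 + 49*r - 30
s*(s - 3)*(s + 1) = s^3 - 2*s^2 - 3*s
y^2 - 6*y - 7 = (y - 7)*(y + 1)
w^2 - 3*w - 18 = (w - 6)*(w + 3)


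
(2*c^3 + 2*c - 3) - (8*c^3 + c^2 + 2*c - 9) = -6*c^3 - c^2 + 6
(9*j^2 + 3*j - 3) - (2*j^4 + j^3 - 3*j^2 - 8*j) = -2*j^4 - j^3 + 12*j^2 + 11*j - 3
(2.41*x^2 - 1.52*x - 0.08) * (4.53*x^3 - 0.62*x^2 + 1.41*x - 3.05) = 10.9173*x^5 - 8.3798*x^4 + 3.9781*x^3 - 9.4441*x^2 + 4.5232*x + 0.244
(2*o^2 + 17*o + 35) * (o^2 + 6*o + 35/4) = 2*o^4 + 29*o^3 + 309*o^2/2 + 1435*o/4 + 1225/4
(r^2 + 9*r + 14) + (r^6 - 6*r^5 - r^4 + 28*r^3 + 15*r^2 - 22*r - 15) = r^6 - 6*r^5 - r^4 + 28*r^3 + 16*r^2 - 13*r - 1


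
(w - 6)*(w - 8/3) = w^2 - 26*w/3 + 16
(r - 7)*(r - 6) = r^2 - 13*r + 42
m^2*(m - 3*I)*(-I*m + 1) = -I*m^4 - 2*m^3 - 3*I*m^2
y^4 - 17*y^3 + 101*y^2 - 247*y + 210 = (y - 7)*(y - 5)*(y - 3)*(y - 2)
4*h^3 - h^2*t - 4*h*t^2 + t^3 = (-4*h + t)*(-h + t)*(h + t)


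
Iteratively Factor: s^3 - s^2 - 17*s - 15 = (s - 5)*(s^2 + 4*s + 3) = (s - 5)*(s + 3)*(s + 1)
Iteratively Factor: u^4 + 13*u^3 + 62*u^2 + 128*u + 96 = (u + 4)*(u^3 + 9*u^2 + 26*u + 24) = (u + 3)*(u + 4)*(u^2 + 6*u + 8) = (u + 3)*(u + 4)^2*(u + 2)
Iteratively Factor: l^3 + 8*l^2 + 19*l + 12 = (l + 3)*(l^2 + 5*l + 4) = (l + 3)*(l + 4)*(l + 1)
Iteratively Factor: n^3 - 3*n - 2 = (n - 2)*(n^2 + 2*n + 1) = (n - 2)*(n + 1)*(n + 1)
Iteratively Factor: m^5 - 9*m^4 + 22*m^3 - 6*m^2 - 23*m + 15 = (m - 1)*(m^4 - 8*m^3 + 14*m^2 + 8*m - 15) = (m - 5)*(m - 1)*(m^3 - 3*m^2 - m + 3) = (m - 5)*(m - 1)*(m + 1)*(m^2 - 4*m + 3) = (m - 5)*(m - 1)^2*(m + 1)*(m - 3)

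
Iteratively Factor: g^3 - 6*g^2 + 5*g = (g)*(g^2 - 6*g + 5) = g*(g - 1)*(g - 5)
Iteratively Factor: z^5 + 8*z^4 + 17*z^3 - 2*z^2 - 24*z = (z)*(z^4 + 8*z^3 + 17*z^2 - 2*z - 24) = z*(z + 3)*(z^3 + 5*z^2 + 2*z - 8) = z*(z + 3)*(z + 4)*(z^2 + z - 2) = z*(z - 1)*(z + 3)*(z + 4)*(z + 2)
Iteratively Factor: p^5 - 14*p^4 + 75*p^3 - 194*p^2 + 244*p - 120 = (p - 2)*(p^4 - 12*p^3 + 51*p^2 - 92*p + 60) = (p - 2)^2*(p^3 - 10*p^2 + 31*p - 30) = (p - 3)*(p - 2)^2*(p^2 - 7*p + 10) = (p - 5)*(p - 3)*(p - 2)^2*(p - 2)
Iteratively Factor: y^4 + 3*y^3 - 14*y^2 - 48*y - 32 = (y + 4)*(y^3 - y^2 - 10*y - 8) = (y + 1)*(y + 4)*(y^2 - 2*y - 8) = (y - 4)*(y + 1)*(y + 4)*(y + 2)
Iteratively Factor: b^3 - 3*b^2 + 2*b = (b - 1)*(b^2 - 2*b) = b*(b - 1)*(b - 2)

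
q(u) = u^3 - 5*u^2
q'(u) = 3*u^2 - 10*u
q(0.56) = -1.39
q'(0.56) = -4.66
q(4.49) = -10.28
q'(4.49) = 15.58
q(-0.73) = -3.05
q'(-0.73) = 8.90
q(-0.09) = -0.04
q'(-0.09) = 0.92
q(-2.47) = -45.57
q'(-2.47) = 43.00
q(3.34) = -18.52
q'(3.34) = 0.07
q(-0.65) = -2.39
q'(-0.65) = 7.77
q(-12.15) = -2531.73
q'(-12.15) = 564.37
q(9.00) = 324.00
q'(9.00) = 153.00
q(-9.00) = -1134.00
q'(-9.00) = 333.00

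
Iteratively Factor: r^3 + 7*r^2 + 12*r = (r + 3)*(r^2 + 4*r) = r*(r + 3)*(r + 4)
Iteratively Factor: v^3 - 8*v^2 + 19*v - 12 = (v - 3)*(v^2 - 5*v + 4) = (v - 4)*(v - 3)*(v - 1)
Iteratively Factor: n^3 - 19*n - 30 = (n + 3)*(n^2 - 3*n - 10) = (n + 2)*(n + 3)*(n - 5)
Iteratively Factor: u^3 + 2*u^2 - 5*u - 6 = (u - 2)*(u^2 + 4*u + 3) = (u - 2)*(u + 1)*(u + 3)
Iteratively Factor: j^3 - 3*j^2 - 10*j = (j - 5)*(j^2 + 2*j) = j*(j - 5)*(j + 2)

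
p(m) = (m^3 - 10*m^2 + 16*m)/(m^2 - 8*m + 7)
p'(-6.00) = 1.06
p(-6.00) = -7.38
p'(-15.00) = 1.02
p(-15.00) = -16.66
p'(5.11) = 2.70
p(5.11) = 5.91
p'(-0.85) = 1.44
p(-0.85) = -1.48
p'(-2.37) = 1.17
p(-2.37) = -3.40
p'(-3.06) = 1.13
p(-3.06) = -4.19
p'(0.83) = 41.52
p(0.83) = 6.64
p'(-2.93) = 1.13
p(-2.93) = -4.05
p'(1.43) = 7.50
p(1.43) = -2.24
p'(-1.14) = 1.34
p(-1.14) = -1.88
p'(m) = (8 - 2*m)*(m^3 - 10*m^2 + 16*m)/(m^2 - 8*m + 7)^2 + (3*m^2 - 20*m + 16)/(m^2 - 8*m + 7) = (m^4 - 16*m^3 + 85*m^2 - 140*m + 112)/(m^4 - 16*m^3 + 78*m^2 - 112*m + 49)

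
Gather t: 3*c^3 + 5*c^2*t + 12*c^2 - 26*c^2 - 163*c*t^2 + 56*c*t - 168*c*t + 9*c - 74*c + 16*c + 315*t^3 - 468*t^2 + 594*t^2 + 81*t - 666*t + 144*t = 3*c^3 - 14*c^2 - 49*c + 315*t^3 + t^2*(126 - 163*c) + t*(5*c^2 - 112*c - 441)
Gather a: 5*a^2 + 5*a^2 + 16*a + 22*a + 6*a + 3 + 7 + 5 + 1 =10*a^2 + 44*a + 16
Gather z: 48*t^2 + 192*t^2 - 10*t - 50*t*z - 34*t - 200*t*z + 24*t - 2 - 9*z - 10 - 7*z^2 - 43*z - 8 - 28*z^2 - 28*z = 240*t^2 - 20*t - 35*z^2 + z*(-250*t - 80) - 20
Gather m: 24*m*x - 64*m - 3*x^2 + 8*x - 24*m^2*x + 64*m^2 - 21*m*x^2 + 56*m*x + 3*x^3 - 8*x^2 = m^2*(64 - 24*x) + m*(-21*x^2 + 80*x - 64) + 3*x^3 - 11*x^2 + 8*x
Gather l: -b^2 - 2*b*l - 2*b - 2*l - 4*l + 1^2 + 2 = -b^2 - 2*b + l*(-2*b - 6) + 3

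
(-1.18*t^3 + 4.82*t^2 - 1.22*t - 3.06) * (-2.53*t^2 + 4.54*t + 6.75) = 2.9854*t^5 - 17.5518*t^4 + 17.0044*t^3 + 34.738*t^2 - 22.1274*t - 20.655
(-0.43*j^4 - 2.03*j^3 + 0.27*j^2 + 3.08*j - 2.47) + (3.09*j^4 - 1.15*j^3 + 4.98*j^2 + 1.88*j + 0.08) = 2.66*j^4 - 3.18*j^3 + 5.25*j^2 + 4.96*j - 2.39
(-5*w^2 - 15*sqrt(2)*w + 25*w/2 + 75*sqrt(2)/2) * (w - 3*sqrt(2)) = -5*w^3 + 25*w^2/2 + 90*w - 225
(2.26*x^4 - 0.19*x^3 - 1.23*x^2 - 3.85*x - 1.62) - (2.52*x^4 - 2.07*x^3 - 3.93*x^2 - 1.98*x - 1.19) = -0.26*x^4 + 1.88*x^3 + 2.7*x^2 - 1.87*x - 0.43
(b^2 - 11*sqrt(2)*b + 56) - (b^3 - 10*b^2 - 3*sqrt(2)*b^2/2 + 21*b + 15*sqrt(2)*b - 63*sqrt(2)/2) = -b^3 + 3*sqrt(2)*b^2/2 + 11*b^2 - 26*sqrt(2)*b - 21*b + 63*sqrt(2)/2 + 56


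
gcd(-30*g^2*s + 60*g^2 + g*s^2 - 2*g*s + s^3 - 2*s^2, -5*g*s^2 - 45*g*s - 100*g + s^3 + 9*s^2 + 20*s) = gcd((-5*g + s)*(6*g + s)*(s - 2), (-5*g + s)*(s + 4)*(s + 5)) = -5*g + s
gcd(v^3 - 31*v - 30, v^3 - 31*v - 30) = v^3 - 31*v - 30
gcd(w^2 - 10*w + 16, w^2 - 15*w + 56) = w - 8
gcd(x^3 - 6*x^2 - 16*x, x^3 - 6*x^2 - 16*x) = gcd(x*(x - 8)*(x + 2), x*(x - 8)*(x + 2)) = x^3 - 6*x^2 - 16*x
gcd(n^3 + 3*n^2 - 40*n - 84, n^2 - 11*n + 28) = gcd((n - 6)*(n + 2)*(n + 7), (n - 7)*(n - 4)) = 1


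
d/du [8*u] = 8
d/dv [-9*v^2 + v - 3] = 1 - 18*v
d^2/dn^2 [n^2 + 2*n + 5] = 2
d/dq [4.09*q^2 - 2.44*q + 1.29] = 8.18*q - 2.44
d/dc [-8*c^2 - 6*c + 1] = -16*c - 6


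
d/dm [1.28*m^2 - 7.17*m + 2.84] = 2.56*m - 7.17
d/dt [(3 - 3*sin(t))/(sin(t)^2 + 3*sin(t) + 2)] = 3*(sin(t)^2 - 2*sin(t) - 5)*cos(t)/(sin(t)^2 + 3*sin(t) + 2)^2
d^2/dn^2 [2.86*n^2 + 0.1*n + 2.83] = 5.72000000000000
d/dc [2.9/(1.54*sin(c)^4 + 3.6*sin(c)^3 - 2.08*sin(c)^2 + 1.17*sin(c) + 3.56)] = (-17.864*sin(c)^3 - 31.32*sin(c)^2 + 12.064*sin(c) - 3.393)*cos(c)/(1.54*sin(c)^4 + 3.6*sin(c)^3 - 2.08*sin(c)^2 + 1.17*sin(c) + 3.56)^2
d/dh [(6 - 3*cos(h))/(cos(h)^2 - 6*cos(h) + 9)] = 3*(1 - cos(h))*sin(h)/(cos(h) - 3)^3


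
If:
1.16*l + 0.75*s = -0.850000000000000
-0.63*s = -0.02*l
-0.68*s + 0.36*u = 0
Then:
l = -0.72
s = -0.02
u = -0.04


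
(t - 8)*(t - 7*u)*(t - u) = t^3 - 8*t^2*u - 8*t^2 + 7*t*u^2 + 64*t*u - 56*u^2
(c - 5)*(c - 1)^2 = c^3 - 7*c^2 + 11*c - 5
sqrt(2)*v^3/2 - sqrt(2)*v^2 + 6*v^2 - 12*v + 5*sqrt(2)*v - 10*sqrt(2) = (v - 2)*(v + 5*sqrt(2))*(sqrt(2)*v/2 + 1)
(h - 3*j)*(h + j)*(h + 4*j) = h^3 + 2*h^2*j - 11*h*j^2 - 12*j^3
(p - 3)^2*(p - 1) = p^3 - 7*p^2 + 15*p - 9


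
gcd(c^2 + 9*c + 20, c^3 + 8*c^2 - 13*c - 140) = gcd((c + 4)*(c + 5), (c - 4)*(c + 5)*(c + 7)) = c + 5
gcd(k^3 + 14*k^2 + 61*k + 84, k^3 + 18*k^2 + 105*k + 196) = k^2 + 11*k + 28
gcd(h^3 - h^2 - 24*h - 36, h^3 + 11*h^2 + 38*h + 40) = h + 2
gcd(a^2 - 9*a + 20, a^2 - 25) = a - 5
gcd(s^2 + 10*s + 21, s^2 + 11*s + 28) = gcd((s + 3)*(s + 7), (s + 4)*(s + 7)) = s + 7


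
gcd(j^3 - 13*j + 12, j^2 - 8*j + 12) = 1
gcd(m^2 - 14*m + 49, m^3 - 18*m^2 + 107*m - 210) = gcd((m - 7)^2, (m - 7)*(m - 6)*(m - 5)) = m - 7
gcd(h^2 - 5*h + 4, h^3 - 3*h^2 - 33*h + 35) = h - 1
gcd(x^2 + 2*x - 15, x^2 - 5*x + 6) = x - 3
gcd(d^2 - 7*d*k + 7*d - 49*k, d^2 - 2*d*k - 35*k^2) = d - 7*k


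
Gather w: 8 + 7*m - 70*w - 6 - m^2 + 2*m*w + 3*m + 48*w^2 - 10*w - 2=-m^2 + 10*m + 48*w^2 + w*(2*m - 80)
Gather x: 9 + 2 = 11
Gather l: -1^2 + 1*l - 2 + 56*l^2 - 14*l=56*l^2 - 13*l - 3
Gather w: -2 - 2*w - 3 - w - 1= -3*w - 6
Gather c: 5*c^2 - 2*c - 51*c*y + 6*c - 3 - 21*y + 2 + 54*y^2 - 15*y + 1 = 5*c^2 + c*(4 - 51*y) + 54*y^2 - 36*y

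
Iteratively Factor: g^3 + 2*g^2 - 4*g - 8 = (g + 2)*(g^2 - 4) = (g + 2)^2*(g - 2)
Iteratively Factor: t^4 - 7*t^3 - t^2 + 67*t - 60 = (t + 3)*(t^3 - 10*t^2 + 29*t - 20) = (t - 1)*(t + 3)*(t^2 - 9*t + 20) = (t - 4)*(t - 1)*(t + 3)*(t - 5)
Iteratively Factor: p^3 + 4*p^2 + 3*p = (p)*(p^2 + 4*p + 3) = p*(p + 1)*(p + 3)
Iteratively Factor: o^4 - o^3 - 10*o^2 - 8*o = (o)*(o^3 - o^2 - 10*o - 8) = o*(o - 4)*(o^2 + 3*o + 2) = o*(o - 4)*(o + 1)*(o + 2)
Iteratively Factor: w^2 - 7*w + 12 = (w - 4)*(w - 3)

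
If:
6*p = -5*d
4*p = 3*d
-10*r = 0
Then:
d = 0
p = 0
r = 0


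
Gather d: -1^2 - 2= -3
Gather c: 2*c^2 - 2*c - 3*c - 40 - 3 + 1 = 2*c^2 - 5*c - 42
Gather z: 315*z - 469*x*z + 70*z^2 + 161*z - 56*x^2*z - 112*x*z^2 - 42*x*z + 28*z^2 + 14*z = z^2*(98 - 112*x) + z*(-56*x^2 - 511*x + 490)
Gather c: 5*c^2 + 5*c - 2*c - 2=5*c^2 + 3*c - 2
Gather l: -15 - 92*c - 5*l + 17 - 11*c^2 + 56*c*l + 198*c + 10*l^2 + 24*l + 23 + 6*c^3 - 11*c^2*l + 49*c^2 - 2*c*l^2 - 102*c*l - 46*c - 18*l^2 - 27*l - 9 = 6*c^3 + 38*c^2 + 60*c + l^2*(-2*c - 8) + l*(-11*c^2 - 46*c - 8) + 16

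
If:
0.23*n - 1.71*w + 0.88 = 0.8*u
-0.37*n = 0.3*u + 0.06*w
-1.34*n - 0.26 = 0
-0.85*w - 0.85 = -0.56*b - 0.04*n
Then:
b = 2.16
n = -0.19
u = 0.16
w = 0.42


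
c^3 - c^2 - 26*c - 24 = (c - 6)*(c + 1)*(c + 4)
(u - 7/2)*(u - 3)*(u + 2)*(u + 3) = u^4 - 3*u^3/2 - 16*u^2 + 27*u/2 + 63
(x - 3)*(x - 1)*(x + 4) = x^3 - 13*x + 12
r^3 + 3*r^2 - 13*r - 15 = (r - 3)*(r + 1)*(r + 5)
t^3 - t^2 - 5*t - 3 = (t - 3)*(t + 1)^2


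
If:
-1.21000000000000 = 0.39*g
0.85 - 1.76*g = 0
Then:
No Solution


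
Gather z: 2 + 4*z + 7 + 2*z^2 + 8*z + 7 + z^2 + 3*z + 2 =3*z^2 + 15*z + 18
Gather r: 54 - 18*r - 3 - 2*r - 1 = 50 - 20*r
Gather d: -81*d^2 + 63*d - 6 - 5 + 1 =-81*d^2 + 63*d - 10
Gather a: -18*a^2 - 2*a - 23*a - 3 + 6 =-18*a^2 - 25*a + 3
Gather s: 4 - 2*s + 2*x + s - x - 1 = -s + x + 3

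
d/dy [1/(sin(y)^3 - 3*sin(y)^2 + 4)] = -3*sin(2*y)/(2*(sin(y) - 2)^3*(sin(y) + 1)^2)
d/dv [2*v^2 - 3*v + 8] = 4*v - 3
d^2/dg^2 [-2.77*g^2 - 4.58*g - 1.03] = -5.54000000000000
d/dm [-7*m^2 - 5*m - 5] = -14*m - 5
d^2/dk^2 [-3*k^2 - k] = -6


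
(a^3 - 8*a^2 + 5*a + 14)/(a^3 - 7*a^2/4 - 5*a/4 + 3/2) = 4*(a - 7)/(4*a - 3)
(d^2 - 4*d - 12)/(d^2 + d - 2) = (d - 6)/(d - 1)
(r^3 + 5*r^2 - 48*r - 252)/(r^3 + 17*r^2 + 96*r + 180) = (r - 7)/(r + 5)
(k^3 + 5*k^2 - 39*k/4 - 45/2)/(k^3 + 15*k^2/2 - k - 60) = (k + 3/2)/(k + 4)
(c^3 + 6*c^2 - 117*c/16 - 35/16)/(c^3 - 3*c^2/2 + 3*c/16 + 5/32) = 2*(c + 7)/(2*c - 1)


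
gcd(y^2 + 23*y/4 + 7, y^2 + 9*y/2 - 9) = 1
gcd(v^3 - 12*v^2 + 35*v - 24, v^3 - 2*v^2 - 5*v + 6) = v^2 - 4*v + 3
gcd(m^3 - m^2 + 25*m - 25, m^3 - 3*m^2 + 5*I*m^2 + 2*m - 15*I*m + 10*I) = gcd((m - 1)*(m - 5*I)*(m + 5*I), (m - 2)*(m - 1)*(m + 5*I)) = m^2 + m*(-1 + 5*I) - 5*I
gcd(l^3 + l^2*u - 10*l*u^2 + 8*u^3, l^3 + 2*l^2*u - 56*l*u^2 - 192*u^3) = l + 4*u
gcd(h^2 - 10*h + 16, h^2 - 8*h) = h - 8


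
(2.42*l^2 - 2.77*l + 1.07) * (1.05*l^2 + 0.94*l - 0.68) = 2.541*l^4 - 0.6337*l^3 - 3.1259*l^2 + 2.8894*l - 0.7276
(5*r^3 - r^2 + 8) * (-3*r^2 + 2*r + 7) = -15*r^5 + 13*r^4 + 33*r^3 - 31*r^2 + 16*r + 56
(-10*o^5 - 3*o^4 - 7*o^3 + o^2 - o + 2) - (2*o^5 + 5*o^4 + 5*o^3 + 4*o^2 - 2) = -12*o^5 - 8*o^4 - 12*o^3 - 3*o^2 - o + 4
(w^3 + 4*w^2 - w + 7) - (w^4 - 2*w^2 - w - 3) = -w^4 + w^3 + 6*w^2 + 10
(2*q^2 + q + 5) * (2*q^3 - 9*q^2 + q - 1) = 4*q^5 - 16*q^4 + 3*q^3 - 46*q^2 + 4*q - 5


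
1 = 1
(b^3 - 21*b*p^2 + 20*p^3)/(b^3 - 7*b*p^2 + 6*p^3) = (-b^2 - b*p + 20*p^2)/(-b^2 - b*p + 6*p^2)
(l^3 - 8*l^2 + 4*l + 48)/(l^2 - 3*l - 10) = (l^2 - 10*l + 24)/(l - 5)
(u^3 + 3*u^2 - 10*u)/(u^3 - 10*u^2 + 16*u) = (u + 5)/(u - 8)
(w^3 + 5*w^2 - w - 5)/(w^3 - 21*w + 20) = (w + 1)/(w - 4)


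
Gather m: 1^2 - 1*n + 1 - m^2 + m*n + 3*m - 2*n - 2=-m^2 + m*(n + 3) - 3*n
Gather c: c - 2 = c - 2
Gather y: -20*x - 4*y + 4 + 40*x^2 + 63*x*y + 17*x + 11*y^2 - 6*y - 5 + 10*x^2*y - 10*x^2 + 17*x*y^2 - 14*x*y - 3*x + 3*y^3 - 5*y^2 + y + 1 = 30*x^2 - 6*x + 3*y^3 + y^2*(17*x + 6) + y*(10*x^2 + 49*x - 9)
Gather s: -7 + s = s - 7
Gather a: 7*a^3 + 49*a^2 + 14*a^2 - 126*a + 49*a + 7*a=7*a^3 + 63*a^2 - 70*a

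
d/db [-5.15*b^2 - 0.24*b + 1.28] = -10.3*b - 0.24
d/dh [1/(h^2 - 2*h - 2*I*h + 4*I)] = 2*(-h + 1 + I)/(h^2 - 2*h - 2*I*h + 4*I)^2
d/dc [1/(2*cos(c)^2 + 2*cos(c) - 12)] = (2*cos(c) + 1)*sin(c)/(2*(cos(c)^2 + cos(c) - 6)^2)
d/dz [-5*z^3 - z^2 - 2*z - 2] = -15*z^2 - 2*z - 2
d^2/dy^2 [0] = 0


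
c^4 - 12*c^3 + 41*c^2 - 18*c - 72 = (c - 6)*(c - 4)*(c - 3)*(c + 1)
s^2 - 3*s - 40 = (s - 8)*(s + 5)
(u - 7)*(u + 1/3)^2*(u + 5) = u^4 - 4*u^3/3 - 326*u^2/9 - 212*u/9 - 35/9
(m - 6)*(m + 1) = m^2 - 5*m - 6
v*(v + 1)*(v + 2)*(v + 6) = v^4 + 9*v^3 + 20*v^2 + 12*v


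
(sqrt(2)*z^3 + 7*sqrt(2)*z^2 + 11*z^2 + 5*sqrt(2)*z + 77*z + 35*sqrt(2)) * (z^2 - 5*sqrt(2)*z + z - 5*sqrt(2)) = sqrt(2)*z^5 + z^4 + 8*sqrt(2)*z^4 - 43*sqrt(2)*z^3 + 8*z^3 - 400*sqrt(2)*z^2 - 43*z^2 - 350*sqrt(2)*z - 400*z - 350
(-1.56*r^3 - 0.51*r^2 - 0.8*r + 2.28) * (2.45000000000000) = -3.822*r^3 - 1.2495*r^2 - 1.96*r + 5.586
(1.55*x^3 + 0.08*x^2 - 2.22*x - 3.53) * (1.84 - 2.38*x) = -3.689*x^4 + 2.6616*x^3 + 5.4308*x^2 + 4.3166*x - 6.4952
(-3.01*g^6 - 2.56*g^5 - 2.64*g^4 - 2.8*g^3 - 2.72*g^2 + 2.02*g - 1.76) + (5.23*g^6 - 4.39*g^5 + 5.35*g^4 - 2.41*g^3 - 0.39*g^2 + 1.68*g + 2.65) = 2.22*g^6 - 6.95*g^5 + 2.71*g^4 - 5.21*g^3 - 3.11*g^2 + 3.7*g + 0.89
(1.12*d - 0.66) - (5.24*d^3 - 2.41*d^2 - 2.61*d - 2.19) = -5.24*d^3 + 2.41*d^2 + 3.73*d + 1.53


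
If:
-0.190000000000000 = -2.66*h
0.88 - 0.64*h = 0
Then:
No Solution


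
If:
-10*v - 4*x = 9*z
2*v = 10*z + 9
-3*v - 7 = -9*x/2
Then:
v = 169/1302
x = 1069/651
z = -569/651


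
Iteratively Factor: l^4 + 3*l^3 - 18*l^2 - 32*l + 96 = (l + 4)*(l^3 - l^2 - 14*l + 24) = (l + 4)^2*(l^2 - 5*l + 6) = (l - 3)*(l + 4)^2*(l - 2)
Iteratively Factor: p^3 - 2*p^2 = (p)*(p^2 - 2*p) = p*(p - 2)*(p)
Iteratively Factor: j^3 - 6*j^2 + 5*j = (j - 1)*(j^2 - 5*j) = (j - 5)*(j - 1)*(j)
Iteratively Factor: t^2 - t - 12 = (t + 3)*(t - 4)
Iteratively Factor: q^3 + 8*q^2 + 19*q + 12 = (q + 4)*(q^2 + 4*q + 3) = (q + 3)*(q + 4)*(q + 1)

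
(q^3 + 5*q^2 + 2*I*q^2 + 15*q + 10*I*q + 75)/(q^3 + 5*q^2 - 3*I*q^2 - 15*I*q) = (q + 5*I)/q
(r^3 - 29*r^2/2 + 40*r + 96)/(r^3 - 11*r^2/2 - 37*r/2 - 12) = (r - 8)/(r + 1)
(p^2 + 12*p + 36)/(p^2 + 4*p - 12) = (p + 6)/(p - 2)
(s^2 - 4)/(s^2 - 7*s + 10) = (s + 2)/(s - 5)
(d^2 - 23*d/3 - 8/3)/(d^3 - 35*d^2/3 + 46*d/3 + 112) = (3*d + 1)/(3*d^2 - 11*d - 42)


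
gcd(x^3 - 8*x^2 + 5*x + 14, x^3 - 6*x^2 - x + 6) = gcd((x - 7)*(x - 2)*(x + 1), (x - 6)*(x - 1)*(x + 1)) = x + 1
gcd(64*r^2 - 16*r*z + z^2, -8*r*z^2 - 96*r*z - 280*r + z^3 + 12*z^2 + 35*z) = -8*r + z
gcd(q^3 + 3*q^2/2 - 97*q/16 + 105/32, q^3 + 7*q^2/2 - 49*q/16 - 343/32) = q + 7/2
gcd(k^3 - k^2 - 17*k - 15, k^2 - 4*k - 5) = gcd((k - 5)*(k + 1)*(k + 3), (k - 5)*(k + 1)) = k^2 - 4*k - 5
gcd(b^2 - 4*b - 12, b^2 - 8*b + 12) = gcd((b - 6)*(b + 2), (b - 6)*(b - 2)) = b - 6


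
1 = 1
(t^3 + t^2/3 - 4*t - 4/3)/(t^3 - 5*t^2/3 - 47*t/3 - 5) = (t^2 - 4)/(t^2 - 2*t - 15)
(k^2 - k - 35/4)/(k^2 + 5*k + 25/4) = (2*k - 7)/(2*k + 5)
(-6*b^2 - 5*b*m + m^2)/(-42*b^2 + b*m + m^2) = (b + m)/(7*b + m)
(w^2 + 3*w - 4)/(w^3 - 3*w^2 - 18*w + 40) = (w - 1)/(w^2 - 7*w + 10)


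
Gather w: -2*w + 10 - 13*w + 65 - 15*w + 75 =150 - 30*w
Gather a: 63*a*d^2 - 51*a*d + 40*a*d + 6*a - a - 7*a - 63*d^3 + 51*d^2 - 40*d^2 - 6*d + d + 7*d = a*(63*d^2 - 11*d - 2) - 63*d^3 + 11*d^2 + 2*d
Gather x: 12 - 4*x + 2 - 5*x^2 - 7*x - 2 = -5*x^2 - 11*x + 12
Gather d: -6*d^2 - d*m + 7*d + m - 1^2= -6*d^2 + d*(7 - m) + m - 1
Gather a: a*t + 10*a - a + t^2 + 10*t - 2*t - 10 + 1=a*(t + 9) + t^2 + 8*t - 9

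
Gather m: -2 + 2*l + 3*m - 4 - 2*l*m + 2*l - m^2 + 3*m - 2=4*l - m^2 + m*(6 - 2*l) - 8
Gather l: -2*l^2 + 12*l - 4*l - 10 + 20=-2*l^2 + 8*l + 10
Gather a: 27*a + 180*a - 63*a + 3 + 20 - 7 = 144*a + 16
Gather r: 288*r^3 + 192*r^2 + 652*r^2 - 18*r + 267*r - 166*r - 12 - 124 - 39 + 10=288*r^3 + 844*r^2 + 83*r - 165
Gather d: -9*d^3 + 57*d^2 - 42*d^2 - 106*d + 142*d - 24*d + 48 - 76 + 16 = -9*d^3 + 15*d^2 + 12*d - 12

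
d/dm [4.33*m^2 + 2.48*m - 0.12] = 8.66*m + 2.48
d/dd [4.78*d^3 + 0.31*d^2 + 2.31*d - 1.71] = 14.34*d^2 + 0.62*d + 2.31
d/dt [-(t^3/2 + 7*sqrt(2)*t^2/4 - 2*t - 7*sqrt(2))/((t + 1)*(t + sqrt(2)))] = (2*(t + 1)*(t + sqrt(2))*(-3*t^2 - 7*sqrt(2)*t + 4) + (t + 1)*(2*t^3 + 7*sqrt(2)*t^2 - 8*t - 28*sqrt(2)) + (t + sqrt(2))*(2*t^3 + 7*sqrt(2)*t^2 - 8*t - 28*sqrt(2)))/(4*(t + 1)^2*(t + sqrt(2))^2)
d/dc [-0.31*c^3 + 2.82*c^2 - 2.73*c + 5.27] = -0.93*c^2 + 5.64*c - 2.73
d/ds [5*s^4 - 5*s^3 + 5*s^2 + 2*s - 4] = 20*s^3 - 15*s^2 + 10*s + 2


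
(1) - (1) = 0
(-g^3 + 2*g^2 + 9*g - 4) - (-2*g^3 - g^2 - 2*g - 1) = g^3 + 3*g^2 + 11*g - 3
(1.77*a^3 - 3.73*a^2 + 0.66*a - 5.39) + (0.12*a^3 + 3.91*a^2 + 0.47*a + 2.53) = 1.89*a^3 + 0.18*a^2 + 1.13*a - 2.86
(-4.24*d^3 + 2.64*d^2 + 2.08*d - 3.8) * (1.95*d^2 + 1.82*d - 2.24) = -8.268*d^5 - 2.5688*d^4 + 18.3584*d^3 - 9.538*d^2 - 11.5752*d + 8.512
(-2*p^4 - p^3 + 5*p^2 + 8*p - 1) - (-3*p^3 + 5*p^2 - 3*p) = -2*p^4 + 2*p^3 + 11*p - 1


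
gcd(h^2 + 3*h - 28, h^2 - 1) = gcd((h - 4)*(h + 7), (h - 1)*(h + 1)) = 1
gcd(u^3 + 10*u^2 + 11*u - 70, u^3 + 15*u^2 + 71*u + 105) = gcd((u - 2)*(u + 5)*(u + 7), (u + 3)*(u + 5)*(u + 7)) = u^2 + 12*u + 35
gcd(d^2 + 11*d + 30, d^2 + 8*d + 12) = d + 6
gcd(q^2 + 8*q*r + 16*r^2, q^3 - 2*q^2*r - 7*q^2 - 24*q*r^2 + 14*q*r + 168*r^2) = q + 4*r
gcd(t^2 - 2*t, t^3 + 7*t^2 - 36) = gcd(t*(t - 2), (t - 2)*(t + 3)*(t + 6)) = t - 2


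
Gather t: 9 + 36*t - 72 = 36*t - 63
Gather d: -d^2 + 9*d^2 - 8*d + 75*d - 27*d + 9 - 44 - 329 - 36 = 8*d^2 + 40*d - 400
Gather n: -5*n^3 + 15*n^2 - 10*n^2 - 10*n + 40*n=-5*n^3 + 5*n^2 + 30*n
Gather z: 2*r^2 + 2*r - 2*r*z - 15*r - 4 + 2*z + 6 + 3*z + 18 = 2*r^2 - 13*r + z*(5 - 2*r) + 20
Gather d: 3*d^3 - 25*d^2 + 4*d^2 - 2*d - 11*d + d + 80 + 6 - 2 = 3*d^3 - 21*d^2 - 12*d + 84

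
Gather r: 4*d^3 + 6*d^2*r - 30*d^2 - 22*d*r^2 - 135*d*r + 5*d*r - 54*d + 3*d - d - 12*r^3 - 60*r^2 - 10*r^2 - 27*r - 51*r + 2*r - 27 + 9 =4*d^3 - 30*d^2 - 52*d - 12*r^3 + r^2*(-22*d - 70) + r*(6*d^2 - 130*d - 76) - 18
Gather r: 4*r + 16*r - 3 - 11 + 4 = 20*r - 10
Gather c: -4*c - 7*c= -11*c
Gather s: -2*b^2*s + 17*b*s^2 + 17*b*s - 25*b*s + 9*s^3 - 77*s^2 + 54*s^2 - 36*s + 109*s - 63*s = 9*s^3 + s^2*(17*b - 23) + s*(-2*b^2 - 8*b + 10)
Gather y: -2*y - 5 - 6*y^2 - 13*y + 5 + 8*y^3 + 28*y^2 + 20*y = 8*y^3 + 22*y^2 + 5*y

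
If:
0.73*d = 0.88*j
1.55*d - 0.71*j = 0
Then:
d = 0.00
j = 0.00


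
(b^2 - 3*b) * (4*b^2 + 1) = 4*b^4 - 12*b^3 + b^2 - 3*b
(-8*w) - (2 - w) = -7*w - 2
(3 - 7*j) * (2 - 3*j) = 21*j^2 - 23*j + 6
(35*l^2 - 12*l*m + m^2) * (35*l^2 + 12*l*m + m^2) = 1225*l^4 - 74*l^2*m^2 + m^4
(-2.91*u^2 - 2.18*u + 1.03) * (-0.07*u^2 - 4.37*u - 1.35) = 0.2037*u^4 + 12.8693*u^3 + 13.383*u^2 - 1.5581*u - 1.3905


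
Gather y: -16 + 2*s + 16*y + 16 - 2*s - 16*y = 0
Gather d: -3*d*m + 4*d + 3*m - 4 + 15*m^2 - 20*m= d*(4 - 3*m) + 15*m^2 - 17*m - 4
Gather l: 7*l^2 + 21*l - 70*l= 7*l^2 - 49*l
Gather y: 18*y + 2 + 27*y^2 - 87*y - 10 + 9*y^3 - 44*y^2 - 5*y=9*y^3 - 17*y^2 - 74*y - 8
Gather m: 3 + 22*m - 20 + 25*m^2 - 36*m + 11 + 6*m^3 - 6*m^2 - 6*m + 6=6*m^3 + 19*m^2 - 20*m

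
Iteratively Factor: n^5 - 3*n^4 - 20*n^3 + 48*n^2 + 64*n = (n + 1)*(n^4 - 4*n^3 - 16*n^2 + 64*n) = (n + 1)*(n + 4)*(n^3 - 8*n^2 + 16*n) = n*(n + 1)*(n + 4)*(n^2 - 8*n + 16) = n*(n - 4)*(n + 1)*(n + 4)*(n - 4)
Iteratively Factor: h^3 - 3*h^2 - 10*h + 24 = (h - 4)*(h^2 + h - 6) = (h - 4)*(h + 3)*(h - 2)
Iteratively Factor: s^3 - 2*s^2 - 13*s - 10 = (s + 1)*(s^2 - 3*s - 10) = (s - 5)*(s + 1)*(s + 2)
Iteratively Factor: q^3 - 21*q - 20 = (q + 4)*(q^2 - 4*q - 5) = (q + 1)*(q + 4)*(q - 5)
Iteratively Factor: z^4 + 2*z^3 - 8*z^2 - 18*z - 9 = (z + 3)*(z^3 - z^2 - 5*z - 3) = (z - 3)*(z + 3)*(z^2 + 2*z + 1) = (z - 3)*(z + 1)*(z + 3)*(z + 1)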